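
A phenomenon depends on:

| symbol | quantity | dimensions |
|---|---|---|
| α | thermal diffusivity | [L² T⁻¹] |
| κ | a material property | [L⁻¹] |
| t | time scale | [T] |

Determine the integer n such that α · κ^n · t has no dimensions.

2

Balance the L exponent: (-1)·n from κ, plus (2) + (0) = 2 from the rest, must sum to zero.
−n + 2 = 0, so n = 2.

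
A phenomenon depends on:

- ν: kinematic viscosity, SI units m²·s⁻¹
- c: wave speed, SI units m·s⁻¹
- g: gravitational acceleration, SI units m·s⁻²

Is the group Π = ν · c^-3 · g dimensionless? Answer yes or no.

yes

Sum the exponent of each base dimension across the product:
  M: [ν]_M − 3·[c]_M + [g]_M = (0) − 3·(0) + (0) = 0
  L: [ν]_L − 3·[c]_L + [g]_L = (2) − 3·(1) + (1) = 0
  T: [ν]_T − 3·[c]_T + [g]_T = (-1) − 3·(-1) + (-2) = 0
All base exponents vanish — dimensionless.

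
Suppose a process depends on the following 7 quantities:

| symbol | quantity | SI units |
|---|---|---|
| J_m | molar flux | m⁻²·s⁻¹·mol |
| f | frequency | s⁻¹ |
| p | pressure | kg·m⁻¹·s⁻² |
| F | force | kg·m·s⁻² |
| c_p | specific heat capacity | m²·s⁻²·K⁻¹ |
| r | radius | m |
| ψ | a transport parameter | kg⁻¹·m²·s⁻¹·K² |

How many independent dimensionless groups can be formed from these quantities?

There are 7 variables and 5 base dimensions (M, L, T, Θ, N).
The dimension matrix has rank 5.
Independent dimensionless groups: 7 − 5 = 2.

2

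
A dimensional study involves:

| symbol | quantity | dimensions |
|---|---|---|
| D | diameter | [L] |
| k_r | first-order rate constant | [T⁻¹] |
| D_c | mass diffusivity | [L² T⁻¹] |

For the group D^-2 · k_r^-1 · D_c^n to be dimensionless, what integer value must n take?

Balance the L exponent: (2)·n from D_c, plus −2·(1) − (0) = -2 from the rest, must sum to zero.
2n − 2 = 0, so n = 1.

1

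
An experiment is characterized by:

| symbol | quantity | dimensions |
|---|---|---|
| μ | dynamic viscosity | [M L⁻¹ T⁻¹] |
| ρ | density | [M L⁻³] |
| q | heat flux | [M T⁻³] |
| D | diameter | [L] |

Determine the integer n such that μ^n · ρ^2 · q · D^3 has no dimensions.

-3

Balance the M exponent: (1)·n from μ, plus 2·(1) + (1) + 3·(0) = 3 from the rest, must sum to zero.
n + 3 = 0, so n = -3.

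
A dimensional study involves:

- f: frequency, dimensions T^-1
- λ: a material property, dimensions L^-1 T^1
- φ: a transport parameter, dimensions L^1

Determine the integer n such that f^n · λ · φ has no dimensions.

Balance the T exponent: (-1)·n from f, plus (1) + (0) = 1 from the rest, must sum to zero.
−n + 1 = 0, so n = 1.

1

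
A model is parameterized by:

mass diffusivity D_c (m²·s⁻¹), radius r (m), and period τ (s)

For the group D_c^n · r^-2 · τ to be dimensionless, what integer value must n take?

1

Balance the L exponent: (2)·n from D_c, plus −2·(1) + (0) = -2 from the rest, must sum to zero.
2n − 2 = 0, so n = 1.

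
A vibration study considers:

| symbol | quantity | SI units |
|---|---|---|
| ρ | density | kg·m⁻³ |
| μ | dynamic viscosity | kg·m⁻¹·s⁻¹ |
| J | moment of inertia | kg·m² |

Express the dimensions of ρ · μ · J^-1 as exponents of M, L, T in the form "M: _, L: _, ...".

Collect each base-dimension exponent across the product:
  M: (1) + (1) − (1) = 1
  L: (-3) + (-1) − (2) = -6
  T: (0) + (-1) − (0) = -1
So the dimensions are [M L⁻⁶ T⁻¹].

M: 1, L: -6, T: -1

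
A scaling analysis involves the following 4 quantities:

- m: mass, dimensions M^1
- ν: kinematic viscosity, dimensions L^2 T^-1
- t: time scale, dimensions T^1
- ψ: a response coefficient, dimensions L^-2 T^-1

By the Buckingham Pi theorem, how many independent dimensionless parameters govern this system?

1

There are 4 variables and 3 base dimensions (M, L, T).
The dimension matrix has rank 3.
Independent dimensionless groups: 4 − 3 = 1.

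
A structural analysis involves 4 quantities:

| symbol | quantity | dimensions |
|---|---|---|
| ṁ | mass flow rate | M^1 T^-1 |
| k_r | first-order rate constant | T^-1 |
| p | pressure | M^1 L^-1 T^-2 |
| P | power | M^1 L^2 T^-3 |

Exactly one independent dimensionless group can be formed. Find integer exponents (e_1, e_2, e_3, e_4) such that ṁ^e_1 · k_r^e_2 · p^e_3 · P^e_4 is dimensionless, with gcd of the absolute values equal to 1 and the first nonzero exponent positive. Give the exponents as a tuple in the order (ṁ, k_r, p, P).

(3, 4, -2, -1)

M: e_1·(1) + e_2·(0) + e_3·(1) + e_4·(1) = 0
L: e_1·(0) + e_2·(0) + e_3·(-1) + e_4·(2) = 0
T: e_1·(-1) + e_2·(-1) + e_3·(-2) + e_4·(-3) = 0
Solving this homogeneous linear system for the smallest-integer solution (first nonzero entry positive) gives (3, 4, -2, -1).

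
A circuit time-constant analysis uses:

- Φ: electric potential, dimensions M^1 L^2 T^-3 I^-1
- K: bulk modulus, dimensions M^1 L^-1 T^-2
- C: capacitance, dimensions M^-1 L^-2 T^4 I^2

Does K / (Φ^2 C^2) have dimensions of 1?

no

Sum the exponent of each base dimension across the product:
  M: −2·[Φ]_M + [K]_M − 2·[C]_M = −2·(1) + (1) − 2·(-1) = 1
  L: −2·[Φ]_L + [K]_L − 2·[C]_L = −2·(2) + (-1) − 2·(-2) = -1
  T: −2·[Φ]_T + [K]_T − 2·[C]_T = −2·(-3) + (-2) − 2·(4) = -4
  I: −2·[Φ]_I + [K]_I − 2·[C]_I = −2·(-1) + (0) − 2·(2) = -2
Net dimensions [M L⁻¹ T⁻⁴ I⁻²] ≠ [1] — not dimensionless.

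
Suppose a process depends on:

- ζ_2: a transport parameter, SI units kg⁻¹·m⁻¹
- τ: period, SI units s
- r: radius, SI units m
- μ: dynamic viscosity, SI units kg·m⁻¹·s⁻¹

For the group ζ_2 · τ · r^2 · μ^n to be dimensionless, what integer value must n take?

1

Balance the M exponent: (1)·n from μ, plus (-1) + (0) + 2·(0) = -1 from the rest, must sum to zero.
n − 1 = 0, so n = 1.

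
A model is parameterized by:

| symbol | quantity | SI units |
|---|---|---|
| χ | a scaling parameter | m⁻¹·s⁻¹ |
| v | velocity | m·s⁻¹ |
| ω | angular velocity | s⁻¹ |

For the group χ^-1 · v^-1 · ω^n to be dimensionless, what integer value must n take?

Balance the T exponent: (-1)·n from ω, plus −(-1) − (-1) = 2 from the rest, must sum to zero.
−n + 2 = 0, so n = 2.

2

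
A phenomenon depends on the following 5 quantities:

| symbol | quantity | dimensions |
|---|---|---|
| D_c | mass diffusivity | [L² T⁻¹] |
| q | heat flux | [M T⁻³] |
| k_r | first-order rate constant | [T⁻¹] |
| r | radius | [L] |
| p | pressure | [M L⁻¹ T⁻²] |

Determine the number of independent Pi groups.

There are 5 variables and 3 base dimensions (M, L, T).
The dimension matrix has rank 3.
Independent dimensionless groups: 5 − 3 = 2.

2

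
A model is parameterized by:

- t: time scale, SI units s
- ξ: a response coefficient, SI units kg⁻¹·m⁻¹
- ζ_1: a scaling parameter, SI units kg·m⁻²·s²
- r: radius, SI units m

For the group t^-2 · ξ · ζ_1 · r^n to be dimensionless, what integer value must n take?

Balance the L exponent: (1)·n from r, plus −2·(0) + (-1) + (-2) = -3 from the rest, must sum to zero.
n − 3 = 0, so n = 3.

3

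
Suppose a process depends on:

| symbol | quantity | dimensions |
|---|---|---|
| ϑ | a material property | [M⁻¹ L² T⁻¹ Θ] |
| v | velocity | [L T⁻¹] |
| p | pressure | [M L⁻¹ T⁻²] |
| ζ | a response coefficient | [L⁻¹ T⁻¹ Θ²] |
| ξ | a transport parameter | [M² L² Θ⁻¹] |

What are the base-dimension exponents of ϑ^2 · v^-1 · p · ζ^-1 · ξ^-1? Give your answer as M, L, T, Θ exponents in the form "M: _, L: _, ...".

M: -3, L: 1, T: -2, Θ: 1

Collect each base-dimension exponent across the product:
  M: 2·(-1) − (0) + (1) − (0) − (2) = -3
  L: 2·(2) − (1) + (-1) − (-1) − (2) = 1
  T: 2·(-1) − (-1) + (-2) − (-1) − (0) = -2
  Θ: 2·(1) − (0) + (0) − (2) − (-1) = 1
So the dimensions are [M⁻³ L T⁻² Θ].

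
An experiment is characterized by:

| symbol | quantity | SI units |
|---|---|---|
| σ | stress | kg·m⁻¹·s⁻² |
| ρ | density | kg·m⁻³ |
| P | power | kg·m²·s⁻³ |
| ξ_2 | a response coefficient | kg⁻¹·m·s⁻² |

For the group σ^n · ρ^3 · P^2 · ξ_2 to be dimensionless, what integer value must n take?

-4

Balance the M exponent: (1)·n from σ, plus 3·(1) + 2·(1) + (-1) = 4 from the rest, must sum to zero.
n + 4 = 0, so n = -4.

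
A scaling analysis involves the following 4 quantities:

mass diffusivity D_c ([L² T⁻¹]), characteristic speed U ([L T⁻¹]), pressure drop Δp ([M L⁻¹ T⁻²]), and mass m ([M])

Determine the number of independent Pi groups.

1

There are 4 variables and 3 base dimensions (M, L, T).
The dimension matrix has rank 3.
Independent dimensionless groups: 4 − 3 = 1.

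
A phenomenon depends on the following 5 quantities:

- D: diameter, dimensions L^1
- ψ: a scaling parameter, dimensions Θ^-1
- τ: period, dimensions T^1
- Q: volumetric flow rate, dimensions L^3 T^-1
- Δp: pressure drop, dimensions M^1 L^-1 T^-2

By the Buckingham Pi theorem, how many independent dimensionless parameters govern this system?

1

There are 5 variables and 4 base dimensions (M, L, T, Θ).
The dimension matrix has rank 4.
Independent dimensionless groups: 5 − 4 = 1.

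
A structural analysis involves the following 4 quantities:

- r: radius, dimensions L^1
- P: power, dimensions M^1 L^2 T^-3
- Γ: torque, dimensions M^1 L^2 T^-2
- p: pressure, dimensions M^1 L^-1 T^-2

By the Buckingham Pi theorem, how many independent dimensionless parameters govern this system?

1

There are 4 variables and 3 base dimensions (M, L, T).
The dimension matrix has rank 3.
Independent dimensionless groups: 4 − 3 = 1.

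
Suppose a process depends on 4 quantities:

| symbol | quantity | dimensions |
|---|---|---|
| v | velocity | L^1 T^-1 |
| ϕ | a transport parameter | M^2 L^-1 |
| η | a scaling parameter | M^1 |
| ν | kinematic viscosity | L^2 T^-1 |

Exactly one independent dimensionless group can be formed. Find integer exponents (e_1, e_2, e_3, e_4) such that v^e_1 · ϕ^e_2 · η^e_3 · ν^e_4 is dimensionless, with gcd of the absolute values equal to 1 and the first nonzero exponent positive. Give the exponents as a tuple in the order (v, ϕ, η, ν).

(1, -1, 2, -1)

M: e_1·(0) + e_2·(2) + e_3·(1) + e_4·(0) = 0
L: e_1·(1) + e_2·(-1) + e_3·(0) + e_4·(2) = 0
T: e_1·(-1) + e_2·(0) + e_3·(0) + e_4·(-1) = 0
Solving this homogeneous linear system for the smallest-integer solution (first nonzero entry positive) gives (1, -1, 2, -1).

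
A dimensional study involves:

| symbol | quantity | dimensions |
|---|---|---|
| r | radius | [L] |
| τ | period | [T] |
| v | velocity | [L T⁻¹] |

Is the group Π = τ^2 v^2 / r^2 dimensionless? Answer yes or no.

yes

Sum the exponent of each base dimension across the product:
  M: −2·[r]_M + 2·[τ]_M + 2·[v]_M = −2·(0) + 2·(0) + 2·(0) = 0
  L: −2·[r]_L + 2·[τ]_L + 2·[v]_L = −2·(1) + 2·(0) + 2·(1) = 0
  T: −2·[r]_T + 2·[τ]_T + 2·[v]_T = −2·(0) + 2·(1) + 2·(-1) = 0
  N: −2·[r]_N + 2·[τ]_N + 2·[v]_N = −2·(0) + 2·(0) + 2·(0) = 0
All base exponents vanish — dimensionless.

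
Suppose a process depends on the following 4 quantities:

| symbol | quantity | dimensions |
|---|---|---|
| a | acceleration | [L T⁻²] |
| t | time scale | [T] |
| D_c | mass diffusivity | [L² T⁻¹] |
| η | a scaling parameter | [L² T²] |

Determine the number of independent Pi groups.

There are 4 variables and 2 base dimensions (L, T).
The dimension matrix has rank 2.
Independent dimensionless groups: 4 − 2 = 2.

2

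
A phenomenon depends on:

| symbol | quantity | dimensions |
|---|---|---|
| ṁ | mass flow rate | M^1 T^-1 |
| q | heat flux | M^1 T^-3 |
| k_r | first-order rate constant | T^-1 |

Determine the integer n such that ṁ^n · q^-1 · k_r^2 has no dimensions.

1

Balance the M exponent: (1)·n from ṁ, plus −(1) + 2·(0) = -1 from the rest, must sum to zero.
n − 1 = 0, so n = 1.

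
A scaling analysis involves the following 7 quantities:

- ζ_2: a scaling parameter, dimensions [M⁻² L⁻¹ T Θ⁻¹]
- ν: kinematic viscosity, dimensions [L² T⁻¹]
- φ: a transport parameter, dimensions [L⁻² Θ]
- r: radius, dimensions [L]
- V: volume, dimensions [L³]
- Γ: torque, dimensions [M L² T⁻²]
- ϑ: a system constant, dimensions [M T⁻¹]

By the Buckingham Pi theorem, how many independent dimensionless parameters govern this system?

There are 7 variables and 4 base dimensions (M, L, T, Θ).
The dimension matrix has rank 4.
Independent dimensionless groups: 7 − 4 = 3.

3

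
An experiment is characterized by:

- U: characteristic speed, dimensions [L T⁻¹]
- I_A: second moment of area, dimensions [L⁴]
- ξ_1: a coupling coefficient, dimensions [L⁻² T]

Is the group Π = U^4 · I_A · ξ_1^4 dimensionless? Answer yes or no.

Sum the exponent of each base dimension across the product:
  M: 4·[U]_M + [I_A]_M + 4·[ξ_1]_M = 4·(0) + (0) + 4·(0) = 0
  L: 4·[U]_L + [I_A]_L + 4·[ξ_1]_L = 4·(1) + (4) + 4·(-2) = 0
  T: 4·[U]_T + [I_A]_T + 4·[ξ_1]_T = 4·(-1) + (0) + 4·(1) = 0
  I: 4·[U]_I + [I_A]_I + 4·[ξ_1]_I = 4·(0) + (0) + 4·(0) = 0
All base exponents vanish — dimensionless.

yes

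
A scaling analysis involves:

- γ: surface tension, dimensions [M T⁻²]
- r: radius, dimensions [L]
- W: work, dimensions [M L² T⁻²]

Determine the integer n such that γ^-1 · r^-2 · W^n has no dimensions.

1

Balance the M exponent: (1)·n from W, plus −(1) − 2·(0) = -1 from the rest, must sum to zero.
n − 1 = 0, so n = 1.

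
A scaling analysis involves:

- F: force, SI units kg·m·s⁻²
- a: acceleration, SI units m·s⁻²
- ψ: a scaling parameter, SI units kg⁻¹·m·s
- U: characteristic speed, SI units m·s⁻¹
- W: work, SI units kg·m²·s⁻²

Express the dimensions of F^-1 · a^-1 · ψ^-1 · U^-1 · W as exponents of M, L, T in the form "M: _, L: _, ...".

Collect each base-dimension exponent across the product:
  M: −(1) − (0) − (-1) − (0) + (1) = 1
  L: −(1) − (1) − (1) − (1) + (2) = -2
  T: −(-2) − (-2) − (1) − (-1) + (-2) = 2
So the dimensions are [M L⁻² T²].

M: 1, L: -2, T: 2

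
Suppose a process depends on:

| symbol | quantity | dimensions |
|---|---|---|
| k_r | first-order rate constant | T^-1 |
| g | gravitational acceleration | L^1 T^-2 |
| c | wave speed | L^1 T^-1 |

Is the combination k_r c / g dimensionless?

Sum the exponent of each base dimension across the product:
  M: [k_r]_M − [g]_M + [c]_M = (0) − (0) + (0) = 0
  L: [k_r]_L − [g]_L + [c]_L = (0) − (1) + (1) = 0
  T: [k_r]_T − [g]_T + [c]_T = (-1) − (-2) + (-1) = 0
  I: [k_r]_I − [g]_I + [c]_I = (0) − (0) + (0) = 0
All base exponents vanish — dimensionless.

yes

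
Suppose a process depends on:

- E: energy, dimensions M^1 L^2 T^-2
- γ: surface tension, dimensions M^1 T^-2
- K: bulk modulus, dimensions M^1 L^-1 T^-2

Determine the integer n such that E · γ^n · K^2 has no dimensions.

Balance the M exponent: (1)·n from γ, plus (1) + 2·(1) = 3 from the rest, must sum to zero.
n + 3 = 0, so n = -3.

-3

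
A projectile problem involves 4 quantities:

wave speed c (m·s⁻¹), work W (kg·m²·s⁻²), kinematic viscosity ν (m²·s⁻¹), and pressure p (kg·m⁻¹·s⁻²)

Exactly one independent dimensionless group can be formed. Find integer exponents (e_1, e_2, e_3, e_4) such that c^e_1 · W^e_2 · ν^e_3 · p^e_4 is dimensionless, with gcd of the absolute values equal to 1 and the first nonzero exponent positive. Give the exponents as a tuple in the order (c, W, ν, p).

M: e_1·(0) + e_2·(1) + e_3·(0) + e_4·(1) = 0
L: e_1·(1) + e_2·(2) + e_3·(2) + e_4·(-1) = 0
T: e_1·(-1) + e_2·(-2) + e_3·(-1) + e_4·(-2) = 0
Solving this homogeneous linear system for the smallest-integer solution (first nonzero entry positive) gives (3, 1, -3, -1).

(3, 1, -3, -1)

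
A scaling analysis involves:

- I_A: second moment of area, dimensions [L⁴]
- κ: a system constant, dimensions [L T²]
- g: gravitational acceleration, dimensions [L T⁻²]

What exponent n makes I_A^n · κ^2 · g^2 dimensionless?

Balance the L exponent: (4)·n from I_A, plus 2·(1) + 2·(1) = 4 from the rest, must sum to zero.
4n + 4 = 0, so n = -1.

-1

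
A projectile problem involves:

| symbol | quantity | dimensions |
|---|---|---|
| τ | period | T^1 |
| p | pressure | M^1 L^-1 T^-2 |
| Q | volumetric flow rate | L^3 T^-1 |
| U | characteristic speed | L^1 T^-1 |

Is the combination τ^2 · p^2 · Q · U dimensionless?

no

Sum the exponent of each base dimension across the product:
  M: 2·[τ]_M + 2·[p]_M + [Q]_M + [U]_M = 2·(0) + 2·(1) + (0) + (0) = 2
  L: 2·[τ]_L + 2·[p]_L + [Q]_L + [U]_L = 2·(0) + 2·(-1) + (3) + (1) = 2
  T: 2·[τ]_T + 2·[p]_T + [Q]_T + [U]_T = 2·(1) + 2·(-2) + (-1) + (-1) = -4
Net dimensions [M² L² T⁻⁴] ≠ [1] — not dimensionless.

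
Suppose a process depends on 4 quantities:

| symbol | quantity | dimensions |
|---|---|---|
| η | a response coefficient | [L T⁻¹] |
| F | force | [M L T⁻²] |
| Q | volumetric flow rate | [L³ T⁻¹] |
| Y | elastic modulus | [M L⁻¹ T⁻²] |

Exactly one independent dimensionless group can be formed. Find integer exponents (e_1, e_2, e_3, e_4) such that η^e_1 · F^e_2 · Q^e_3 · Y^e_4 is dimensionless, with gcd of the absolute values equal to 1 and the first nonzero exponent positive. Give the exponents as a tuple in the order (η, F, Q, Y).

(1, 1, -1, -1)

M: e_1·(0) + e_2·(1) + e_3·(0) + e_4·(1) = 0
L: e_1·(1) + e_2·(1) + e_3·(3) + e_4·(-1) = 0
T: e_1·(-1) + e_2·(-2) + e_3·(-1) + e_4·(-2) = 0
Solving this homogeneous linear system for the smallest-integer solution (first nonzero entry positive) gives (1, 1, -1, -1).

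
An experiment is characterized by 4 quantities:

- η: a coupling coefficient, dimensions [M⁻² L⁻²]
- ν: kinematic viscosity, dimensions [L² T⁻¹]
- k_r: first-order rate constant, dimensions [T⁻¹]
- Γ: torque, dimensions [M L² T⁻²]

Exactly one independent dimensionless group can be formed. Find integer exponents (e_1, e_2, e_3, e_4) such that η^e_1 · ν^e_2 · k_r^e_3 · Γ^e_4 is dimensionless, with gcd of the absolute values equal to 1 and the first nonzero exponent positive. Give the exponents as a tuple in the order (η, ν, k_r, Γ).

M: e_1·(-2) + e_2·(0) + e_3·(0) + e_4·(1) = 0
L: e_1·(-2) + e_2·(2) + e_3·(0) + e_4·(2) = 0
T: e_1·(0) + e_2·(-1) + e_3·(-1) + e_4·(-2) = 0
Solving this homogeneous linear system for the smallest-integer solution (first nonzero entry positive) gives (1, -1, -3, 2).

(1, -1, -3, 2)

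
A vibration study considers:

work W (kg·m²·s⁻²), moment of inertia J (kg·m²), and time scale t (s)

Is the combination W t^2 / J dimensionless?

Sum the exponent of each base dimension across the product:
  M: [W]_M − [J]_M + 2·[t]_M = (1) − (1) + 2·(0) = 0
  L: [W]_L − [J]_L + 2·[t]_L = (2) − (2) + 2·(0) = 0
  T: [W]_T − [J]_T + 2·[t]_T = (-2) − (0) + 2·(1) = 0
  Θ: [W]_Θ − [J]_Θ + 2·[t]_Θ = (0) − (0) + 2·(0) = 0
All base exponents vanish — dimensionless.

yes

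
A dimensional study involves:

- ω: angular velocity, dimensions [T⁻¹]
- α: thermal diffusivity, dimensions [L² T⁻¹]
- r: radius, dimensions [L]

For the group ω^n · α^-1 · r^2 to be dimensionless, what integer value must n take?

Balance the T exponent: (-1)·n from ω, plus −(-1) + 2·(0) = 1 from the rest, must sum to zero.
−n + 1 = 0, so n = 1.

1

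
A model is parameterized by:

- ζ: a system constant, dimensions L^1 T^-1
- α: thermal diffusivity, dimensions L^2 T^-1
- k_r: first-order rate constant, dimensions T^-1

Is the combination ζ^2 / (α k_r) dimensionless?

Sum the exponent of each base dimension across the product:
  L: 2·[ζ]_L − [α]_L − [k_r]_L = 2·(1) − (2) − (0) = 0
  T: 2·[ζ]_T − [α]_T − [k_r]_T = 2·(-1) − (-1) − (-1) = 0
All base exponents vanish — dimensionless.

yes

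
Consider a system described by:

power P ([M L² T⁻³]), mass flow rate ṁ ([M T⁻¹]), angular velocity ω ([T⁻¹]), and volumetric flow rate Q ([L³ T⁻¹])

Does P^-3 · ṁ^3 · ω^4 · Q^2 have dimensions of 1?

yes

Sum the exponent of each base dimension across the product:
  M: −3·[P]_M + 3·[ṁ]_M + 4·[ω]_M + 2·[Q]_M = −3·(1) + 3·(1) + 4·(0) + 2·(0) = 0
  L: −3·[P]_L + 3·[ṁ]_L + 4·[ω]_L + 2·[Q]_L = −3·(2) + 3·(0) + 4·(0) + 2·(3) = 0
  T: −3·[P]_T + 3·[ṁ]_T + 4·[ω]_T + 2·[Q]_T = −3·(-3) + 3·(-1) + 4·(-1) + 2·(-1) = 0
  Θ: −3·[P]_Θ + 3·[ṁ]_Θ + 4·[ω]_Θ + 2·[Q]_Θ = −3·(0) + 3·(0) + 4·(0) + 2·(0) = 0
All base exponents vanish — dimensionless.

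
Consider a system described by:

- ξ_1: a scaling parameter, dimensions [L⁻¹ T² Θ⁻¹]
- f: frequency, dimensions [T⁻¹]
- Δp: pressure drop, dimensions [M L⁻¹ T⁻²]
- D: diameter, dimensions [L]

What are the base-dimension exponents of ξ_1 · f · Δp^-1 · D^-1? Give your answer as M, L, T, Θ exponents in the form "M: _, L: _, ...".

M: -1, L: -1, T: 3, Θ: -1

Collect each base-dimension exponent across the product:
  M: (0) + (0) − (1) − (0) = -1
  L: (-1) + (0) − (-1) − (1) = -1
  T: (2) + (-1) − (-2) − (0) = 3
  Θ: (-1) + (0) − (0) − (0) = -1
So the dimensions are [M⁻¹ L⁻¹ T³ Θ⁻¹].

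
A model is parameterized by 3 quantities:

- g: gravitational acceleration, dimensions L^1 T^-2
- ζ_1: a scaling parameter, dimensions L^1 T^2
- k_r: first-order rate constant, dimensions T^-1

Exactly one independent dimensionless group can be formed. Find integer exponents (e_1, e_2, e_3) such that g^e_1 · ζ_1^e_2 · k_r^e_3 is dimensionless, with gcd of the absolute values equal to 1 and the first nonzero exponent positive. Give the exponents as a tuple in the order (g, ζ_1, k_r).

(1, -1, -4)

L: e_1·(1) + e_2·(1) + e_3·(0) = 0
T: e_1·(-2) + e_2·(2) + e_3·(-1) = 0
Solving this homogeneous linear system for the smallest-integer solution (first nonzero entry positive) gives (1, -1, -4).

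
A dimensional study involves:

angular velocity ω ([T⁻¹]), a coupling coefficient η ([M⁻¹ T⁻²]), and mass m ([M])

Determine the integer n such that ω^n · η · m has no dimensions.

-2

Balance the T exponent: (-1)·n from ω, plus (-2) + (0) = -2 from the rest, must sum to zero.
−n − 2 = 0, so n = -2.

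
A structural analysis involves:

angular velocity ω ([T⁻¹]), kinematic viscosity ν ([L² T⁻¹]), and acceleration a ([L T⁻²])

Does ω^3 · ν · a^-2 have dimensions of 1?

Sum the exponent of each base dimension across the product:
  L: 3·[ω]_L + [ν]_L − 2·[a]_L = 3·(0) + (2) − 2·(1) = 0
  T: 3·[ω]_T + [ν]_T − 2·[a]_T = 3·(-1) + (-1) − 2·(-2) = 0
All base exponents vanish — dimensionless.

yes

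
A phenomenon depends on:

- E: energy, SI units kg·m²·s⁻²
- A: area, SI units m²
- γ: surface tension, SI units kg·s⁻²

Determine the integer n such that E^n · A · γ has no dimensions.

Balance the M exponent: (1)·n from E, plus (0) + (1) = 1 from the rest, must sum to zero.
n + 1 = 0, so n = -1.

-1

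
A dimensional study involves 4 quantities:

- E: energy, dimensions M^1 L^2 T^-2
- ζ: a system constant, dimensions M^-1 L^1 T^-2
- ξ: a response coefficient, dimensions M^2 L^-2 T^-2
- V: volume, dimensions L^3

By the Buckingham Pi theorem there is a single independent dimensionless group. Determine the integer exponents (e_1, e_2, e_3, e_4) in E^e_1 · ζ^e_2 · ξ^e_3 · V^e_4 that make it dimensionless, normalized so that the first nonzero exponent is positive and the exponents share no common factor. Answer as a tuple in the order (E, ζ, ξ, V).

M: e_1·(1) + e_2·(-1) + e_3·(2) + e_4·(0) = 0
L: e_1·(2) + e_2·(1) + e_3·(-2) + e_4·(3) = 0
T: e_1·(-2) + e_2·(-2) + e_3·(-2) + e_4·(0) = 0
Solving this homogeneous linear system for the smallest-integer solution (first nonzero entry positive) gives (3, -1, -2, -3).

(3, -1, -2, -3)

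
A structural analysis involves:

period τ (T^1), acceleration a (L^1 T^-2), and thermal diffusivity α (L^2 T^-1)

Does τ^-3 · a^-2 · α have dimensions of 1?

yes

Sum the exponent of each base dimension across the product:
  M: −3·[τ]_M − 2·[a]_M + [α]_M = −3·(0) − 2·(0) + (0) = 0
  L: −3·[τ]_L − 2·[a]_L + [α]_L = −3·(0) − 2·(1) + (2) = 0
  T: −3·[τ]_T − 2·[a]_T + [α]_T = −3·(1) − 2·(-2) + (-1) = 0
All base exponents vanish — dimensionless.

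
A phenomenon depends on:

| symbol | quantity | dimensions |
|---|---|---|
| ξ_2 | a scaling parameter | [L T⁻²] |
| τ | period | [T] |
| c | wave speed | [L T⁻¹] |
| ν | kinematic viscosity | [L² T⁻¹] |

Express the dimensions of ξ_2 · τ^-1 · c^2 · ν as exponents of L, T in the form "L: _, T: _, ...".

L: 5, T: -6

Collect each base-dimension exponent across the product:
  L: (1) − (0) + 2·(1) + (2) = 5
  T: (-2) − (1) + 2·(-1) + (-1) = -6
So the dimensions are [L⁵ T⁻⁶].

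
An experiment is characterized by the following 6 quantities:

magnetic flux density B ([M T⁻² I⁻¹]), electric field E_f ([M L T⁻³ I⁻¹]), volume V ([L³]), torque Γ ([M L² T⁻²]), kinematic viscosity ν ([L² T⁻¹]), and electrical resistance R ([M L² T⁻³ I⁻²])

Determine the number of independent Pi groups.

2

There are 6 variables and 4 base dimensions (M, L, T, I).
The dimension matrix has rank 4.
Independent dimensionless groups: 6 − 4 = 2.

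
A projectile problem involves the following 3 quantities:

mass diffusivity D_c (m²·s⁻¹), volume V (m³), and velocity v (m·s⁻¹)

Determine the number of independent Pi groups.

1

There are 3 variables and 2 base dimensions (L, T).
The dimension matrix has rank 2.
Independent dimensionless groups: 3 − 2 = 1.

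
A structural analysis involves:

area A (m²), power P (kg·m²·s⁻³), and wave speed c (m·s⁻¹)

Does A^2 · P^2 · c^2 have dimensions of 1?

Sum the exponent of each base dimension across the product:
  M: 2·[A]_M + 2·[P]_M + 2·[c]_M = 2·(0) + 2·(1) + 2·(0) = 2
  L: 2·[A]_L + 2·[P]_L + 2·[c]_L = 2·(2) + 2·(2) + 2·(1) = 10
  T: 2·[A]_T + 2·[P]_T + 2·[c]_T = 2·(0) + 2·(-3) + 2·(-1) = -8
Net dimensions [M² L¹⁰ T⁻⁸] ≠ [1] — not dimensionless.

no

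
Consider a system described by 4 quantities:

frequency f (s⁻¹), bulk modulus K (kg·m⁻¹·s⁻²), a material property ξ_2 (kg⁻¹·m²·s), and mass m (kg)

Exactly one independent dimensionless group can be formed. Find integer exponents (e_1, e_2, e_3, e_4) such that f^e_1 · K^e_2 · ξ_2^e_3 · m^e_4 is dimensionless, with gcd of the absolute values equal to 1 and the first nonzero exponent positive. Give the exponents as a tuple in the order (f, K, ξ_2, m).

M: e_1·(0) + e_2·(1) + e_3·(-1) + e_4·(1) = 0
L: e_1·(0) + e_2·(-1) + e_3·(2) + e_4·(0) = 0
T: e_1·(-1) + e_2·(-2) + e_3·(1) + e_4·(0) = 0
Solving this homogeneous linear system for the smallest-integer solution (first nonzero entry positive) gives (3, -2, -1, 1).

(3, -2, -1, 1)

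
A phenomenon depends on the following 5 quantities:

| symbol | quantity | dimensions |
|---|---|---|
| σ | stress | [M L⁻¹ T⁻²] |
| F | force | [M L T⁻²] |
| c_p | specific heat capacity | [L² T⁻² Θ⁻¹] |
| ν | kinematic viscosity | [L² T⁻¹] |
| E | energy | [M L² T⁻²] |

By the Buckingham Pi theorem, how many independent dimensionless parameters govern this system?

There are 5 variables and 4 base dimensions (M, L, T, Θ).
The dimension matrix has rank 4.
Independent dimensionless groups: 5 − 4 = 1.

1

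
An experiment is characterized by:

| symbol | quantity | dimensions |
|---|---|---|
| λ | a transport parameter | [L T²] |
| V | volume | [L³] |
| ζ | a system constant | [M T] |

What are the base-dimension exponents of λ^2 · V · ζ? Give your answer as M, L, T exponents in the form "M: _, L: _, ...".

M: 1, L: 5, T: 5

Collect each base-dimension exponent across the product:
  M: 2·(0) + (0) + (1) = 1
  L: 2·(1) + (3) + (0) = 5
  T: 2·(2) + (0) + (1) = 5
So the dimensions are [M L⁵ T⁵].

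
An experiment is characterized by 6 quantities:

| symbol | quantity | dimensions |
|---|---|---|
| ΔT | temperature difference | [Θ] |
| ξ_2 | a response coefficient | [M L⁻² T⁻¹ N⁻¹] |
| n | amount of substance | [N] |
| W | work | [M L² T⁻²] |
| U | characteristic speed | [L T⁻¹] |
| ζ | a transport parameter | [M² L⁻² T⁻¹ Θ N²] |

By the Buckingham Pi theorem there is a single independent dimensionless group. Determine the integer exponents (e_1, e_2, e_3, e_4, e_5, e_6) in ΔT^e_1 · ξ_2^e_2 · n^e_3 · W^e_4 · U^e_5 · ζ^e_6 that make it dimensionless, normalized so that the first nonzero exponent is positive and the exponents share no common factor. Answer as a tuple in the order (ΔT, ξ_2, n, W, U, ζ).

(1, 1, 3, 1, -2, -1)

M: e_1·(0) + e_2·(1) + e_3·(0) + e_4·(1) + e_5·(0) + e_6·(2) = 0
L: e_1·(0) + e_2·(-2) + e_3·(0) + e_4·(2) + e_5·(1) + e_6·(-2) = 0
T: e_1·(0) + e_2·(-1) + e_3·(0) + e_4·(-2) + e_5·(-1) + e_6·(-1) = 0
Θ: e_1·(1) + e_2·(0) + e_3·(0) + e_4·(0) + e_5·(0) + e_6·(1) = 0
N: e_1·(0) + e_2·(-1) + e_3·(1) + e_4·(0) + e_5·(0) + e_6·(2) = 0
Solving this homogeneous linear system for the smallest-integer solution (first nonzero entry positive) gives (1, 1, 3, 1, -2, -1).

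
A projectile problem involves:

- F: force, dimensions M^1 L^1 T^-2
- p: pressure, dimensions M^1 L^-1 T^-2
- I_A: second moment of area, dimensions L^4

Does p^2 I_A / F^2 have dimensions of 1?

Sum the exponent of each base dimension across the product:
  M: −2·[F]_M + 2·[p]_M + [I_A]_M = −2·(1) + 2·(1) + (0) = 0
  L: −2·[F]_L + 2·[p]_L + [I_A]_L = −2·(1) + 2·(-1) + (4) = 0
  T: −2·[F]_T + 2·[p]_T + [I_A]_T = −2·(-2) + 2·(-2) + (0) = 0
All base exponents vanish — dimensionless.

yes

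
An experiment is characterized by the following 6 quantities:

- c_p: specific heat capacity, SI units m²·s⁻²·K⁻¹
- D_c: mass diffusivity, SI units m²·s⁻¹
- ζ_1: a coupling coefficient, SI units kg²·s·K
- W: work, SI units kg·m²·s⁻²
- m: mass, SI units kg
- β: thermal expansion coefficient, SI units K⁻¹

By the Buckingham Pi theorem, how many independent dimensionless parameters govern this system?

2

There are 6 variables and 4 base dimensions (M, L, T, Θ).
The dimension matrix has rank 4.
Independent dimensionless groups: 6 − 4 = 2.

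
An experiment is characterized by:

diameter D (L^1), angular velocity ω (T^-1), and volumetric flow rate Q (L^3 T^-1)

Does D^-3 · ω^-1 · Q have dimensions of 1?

Sum the exponent of each base dimension across the product:
  L: −3·[D]_L − [ω]_L + [Q]_L = −3·(1) − (0) + (3) = 0
  T: −3·[D]_T − [ω]_T + [Q]_T = −3·(0) − (-1) + (-1) = 0
All base exponents vanish — dimensionless.

yes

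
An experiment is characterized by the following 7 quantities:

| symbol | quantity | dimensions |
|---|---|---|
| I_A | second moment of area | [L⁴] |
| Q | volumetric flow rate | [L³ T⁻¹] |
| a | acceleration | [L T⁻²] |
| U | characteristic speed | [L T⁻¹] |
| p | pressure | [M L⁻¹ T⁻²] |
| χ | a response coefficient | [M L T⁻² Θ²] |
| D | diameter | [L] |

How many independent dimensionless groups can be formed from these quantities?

3

There are 7 variables and 4 base dimensions (M, L, T, Θ).
The dimension matrix has rank 4.
Independent dimensionless groups: 7 − 4 = 3.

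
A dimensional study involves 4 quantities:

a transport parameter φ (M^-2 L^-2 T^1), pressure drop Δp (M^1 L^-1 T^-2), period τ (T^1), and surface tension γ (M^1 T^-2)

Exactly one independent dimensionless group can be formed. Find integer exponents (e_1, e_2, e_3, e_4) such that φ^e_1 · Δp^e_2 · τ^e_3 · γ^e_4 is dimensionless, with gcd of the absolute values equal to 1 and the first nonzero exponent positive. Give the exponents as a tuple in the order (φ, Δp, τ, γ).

(1, -2, 3, 4)

M: e_1·(-2) + e_2·(1) + e_3·(0) + e_4·(1) = 0
L: e_1·(-2) + e_2·(-1) + e_3·(0) + e_4·(0) = 0
T: e_1·(1) + e_2·(-2) + e_3·(1) + e_4·(-2) = 0
Solving this homogeneous linear system for the smallest-integer solution (first nonzero entry positive) gives (1, -2, 3, 4).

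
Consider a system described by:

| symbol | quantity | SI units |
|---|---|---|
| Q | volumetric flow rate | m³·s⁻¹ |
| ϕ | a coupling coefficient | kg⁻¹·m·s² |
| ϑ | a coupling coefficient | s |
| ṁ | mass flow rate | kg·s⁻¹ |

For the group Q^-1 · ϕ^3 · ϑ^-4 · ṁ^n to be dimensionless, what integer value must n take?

3

Balance the M exponent: (1)·n from ṁ, plus −(0) + 3·(-1) − 4·(0) = -3 from the rest, must sum to zero.
n − 3 = 0, so n = 3.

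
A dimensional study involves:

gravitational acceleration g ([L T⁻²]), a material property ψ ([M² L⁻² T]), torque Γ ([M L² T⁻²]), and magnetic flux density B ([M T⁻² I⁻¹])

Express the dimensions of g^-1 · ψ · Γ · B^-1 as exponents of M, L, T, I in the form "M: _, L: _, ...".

Collect each base-dimension exponent across the product:
  M: −(0) + (2) + (1) − (1) = 2
  L: −(1) + (-2) + (2) − (0) = -1
  T: −(-2) + (1) + (-2) − (-2) = 3
  I: −(0) + (0) + (0) − (-1) = 1
So the dimensions are [M² L⁻¹ T³ I].

M: 2, L: -1, T: 3, I: 1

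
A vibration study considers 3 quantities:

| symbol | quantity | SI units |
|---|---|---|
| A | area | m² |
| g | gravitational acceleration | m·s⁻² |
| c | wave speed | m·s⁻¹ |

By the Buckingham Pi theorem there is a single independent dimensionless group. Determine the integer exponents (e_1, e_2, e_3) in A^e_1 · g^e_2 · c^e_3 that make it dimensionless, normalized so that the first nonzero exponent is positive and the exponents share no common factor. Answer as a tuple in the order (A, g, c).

(1, 2, -4)

L: e_1·(2) + e_2·(1) + e_3·(1) = 0
T: e_1·(0) + e_2·(-2) + e_3·(-1) = 0
Solving this homogeneous linear system for the smallest-integer solution (first nonzero entry positive) gives (1, 2, -4).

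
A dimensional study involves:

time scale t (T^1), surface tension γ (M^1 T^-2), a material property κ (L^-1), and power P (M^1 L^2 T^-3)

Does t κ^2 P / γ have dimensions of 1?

yes

Sum the exponent of each base dimension across the product:
  M: [t]_M − [γ]_M + 2·[κ]_M + [P]_M = (0) − (1) + 2·(0) + (1) = 0
  L: [t]_L − [γ]_L + 2·[κ]_L + [P]_L = (0) − (0) + 2·(-1) + (2) = 0
  T: [t]_T − [γ]_T + 2·[κ]_T + [P]_T = (1) − (-2) + 2·(0) + (-3) = 0
All base exponents vanish — dimensionless.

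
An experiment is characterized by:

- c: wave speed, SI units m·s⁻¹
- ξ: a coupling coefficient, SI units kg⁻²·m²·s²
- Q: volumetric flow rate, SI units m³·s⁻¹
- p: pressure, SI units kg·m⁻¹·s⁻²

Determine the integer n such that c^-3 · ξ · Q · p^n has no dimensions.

2

Balance the M exponent: (1)·n from p, plus −3·(0) + (-2) + (0) = -2 from the rest, must sum to zero.
n − 2 = 0, so n = 2.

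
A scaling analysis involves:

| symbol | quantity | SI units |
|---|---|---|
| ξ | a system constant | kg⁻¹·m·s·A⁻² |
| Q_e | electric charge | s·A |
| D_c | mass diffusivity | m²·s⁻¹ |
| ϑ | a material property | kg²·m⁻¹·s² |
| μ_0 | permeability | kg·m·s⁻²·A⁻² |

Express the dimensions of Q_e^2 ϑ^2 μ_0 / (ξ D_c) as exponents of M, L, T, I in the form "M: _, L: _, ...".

M: 6, L: -4, T: 4, I: 2

Collect each base-dimension exponent across the product:
  M: −(-1) + 2·(0) − (0) + 2·(2) + (1) = 6
  L: −(1) + 2·(0) − (2) + 2·(-1) + (1) = -4
  T: −(1) + 2·(1) − (-1) + 2·(2) + (-2) = 4
  I: −(-2) + 2·(1) − (0) + 2·(0) + (-2) = 2
So the dimensions are [M⁶ L⁻⁴ T⁴ I²].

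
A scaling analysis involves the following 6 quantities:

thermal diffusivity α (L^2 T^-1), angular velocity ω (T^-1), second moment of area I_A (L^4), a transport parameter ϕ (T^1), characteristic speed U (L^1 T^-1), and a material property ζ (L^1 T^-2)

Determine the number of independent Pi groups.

There are 6 variables and 2 base dimensions (L, T).
The dimension matrix has rank 2.
Independent dimensionless groups: 6 − 2 = 4.

4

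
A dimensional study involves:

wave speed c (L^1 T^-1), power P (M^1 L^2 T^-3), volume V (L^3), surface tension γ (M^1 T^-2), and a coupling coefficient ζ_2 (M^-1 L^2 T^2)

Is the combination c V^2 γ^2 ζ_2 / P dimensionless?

Sum the exponent of each base dimension across the product:
  M: [c]_M − [P]_M + 2·[V]_M + 2·[γ]_M + [ζ_2]_M = (0) − (1) + 2·(0) + 2·(1) + (-1) = 0
  L: [c]_L − [P]_L + 2·[V]_L + 2·[γ]_L + [ζ_2]_L = (1) − (2) + 2·(3) + 2·(0) + (2) = 7
  T: [c]_T − [P]_T + 2·[V]_T + 2·[γ]_T + [ζ_2]_T = (-1) − (-3) + 2·(0) + 2·(-2) + (2) = 0
Net dimensions [L⁷] ≠ [1] — not dimensionless.

no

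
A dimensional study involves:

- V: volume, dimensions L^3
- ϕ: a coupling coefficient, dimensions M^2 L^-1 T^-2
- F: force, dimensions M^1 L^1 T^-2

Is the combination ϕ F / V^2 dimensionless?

Sum the exponent of each base dimension across the product:
  M: −2·[V]_M + [ϕ]_M + [F]_M = −2·(0) + (2) + (1) = 3
  L: −2·[V]_L + [ϕ]_L + [F]_L = −2·(3) + (-1) + (1) = -6
  T: −2·[V]_T + [ϕ]_T + [F]_T = −2·(0) + (-2) + (-2) = -4
Net dimensions [M³ L⁻⁶ T⁻⁴] ≠ [1] — not dimensionless.

no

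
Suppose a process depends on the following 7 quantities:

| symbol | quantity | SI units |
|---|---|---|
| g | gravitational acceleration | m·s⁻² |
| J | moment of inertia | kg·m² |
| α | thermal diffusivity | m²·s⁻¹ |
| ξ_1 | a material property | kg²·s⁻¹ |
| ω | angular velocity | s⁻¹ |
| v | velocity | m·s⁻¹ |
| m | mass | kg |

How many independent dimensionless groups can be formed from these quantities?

There are 7 variables and 3 base dimensions (M, L, T).
The dimension matrix has rank 3.
Independent dimensionless groups: 7 − 3 = 4.

4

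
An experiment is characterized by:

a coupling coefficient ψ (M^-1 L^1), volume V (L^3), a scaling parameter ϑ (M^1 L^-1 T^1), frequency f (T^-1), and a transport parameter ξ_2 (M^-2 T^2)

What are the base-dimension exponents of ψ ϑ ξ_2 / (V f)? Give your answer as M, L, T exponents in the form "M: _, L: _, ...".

Collect each base-dimension exponent across the product:
  M: (-1) − (0) + (1) − (0) + (-2) = -2
  L: (1) − (3) + (-1) − (0) + (0) = -3
  T: (0) − (0) + (1) − (-1) + (2) = 4
So the dimensions are [M⁻² L⁻³ T⁴].

M: -2, L: -3, T: 4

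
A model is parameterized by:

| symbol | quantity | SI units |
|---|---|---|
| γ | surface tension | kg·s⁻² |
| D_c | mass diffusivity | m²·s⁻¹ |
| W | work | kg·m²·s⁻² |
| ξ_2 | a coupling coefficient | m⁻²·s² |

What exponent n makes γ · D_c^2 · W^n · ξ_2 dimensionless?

Balance the M exponent: (1)·n from W, plus (1) + 2·(0) + (0) = 1 from the rest, must sum to zero.
n + 1 = 0, so n = -1.

-1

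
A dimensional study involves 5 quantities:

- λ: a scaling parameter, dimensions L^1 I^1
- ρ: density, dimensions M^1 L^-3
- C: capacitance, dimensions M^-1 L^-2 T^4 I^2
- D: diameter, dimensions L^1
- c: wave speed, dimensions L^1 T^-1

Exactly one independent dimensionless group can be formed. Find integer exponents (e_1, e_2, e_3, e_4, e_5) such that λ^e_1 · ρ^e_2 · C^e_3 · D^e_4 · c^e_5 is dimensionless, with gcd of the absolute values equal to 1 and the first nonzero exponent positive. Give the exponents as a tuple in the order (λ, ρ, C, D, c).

(2, -1, -1, -3, -4)

M: e_1·(0) + e_2·(1) + e_3·(-1) + e_4·(0) + e_5·(0) = 0
L: e_1·(1) + e_2·(-3) + e_3·(-2) + e_4·(1) + e_5·(1) = 0
T: e_1·(0) + e_2·(0) + e_3·(4) + e_4·(0) + e_5·(-1) = 0
I: e_1·(1) + e_2·(0) + e_3·(2) + e_4·(0) + e_5·(0) = 0
Solving this homogeneous linear system for the smallest-integer solution (first nonzero entry positive) gives (2, -1, -1, -3, -4).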